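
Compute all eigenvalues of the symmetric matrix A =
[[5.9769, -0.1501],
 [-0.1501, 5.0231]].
sigma(A) ≈ {5, 6}

A is real symmetric, so its spectrum consists of real eigenvalues. Expanding the characteristic polynomial of the displayed matrix gives
  det(λ I - A) = p(λ) = λ^2 + (-11)λ + (30).
Solving p(λ) = 0 yields eigenvalues ≈ 5, 6. (A is shown rounded to 4 decimals, so these recover the underlying integer eigenvalues to within that precision.)
Verification: the trace of A = 11 equals the sum of eigenvalues 11, and det(A) ≈ 30.0000 matches the eigenvalue product 30.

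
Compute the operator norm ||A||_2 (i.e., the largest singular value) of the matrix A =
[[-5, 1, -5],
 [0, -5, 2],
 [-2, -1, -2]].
||A||_2 ≈ 7.9856 (= sqrt(largest eigenvalue of A^T A))

||A||_2 = sigma_max(A) = sqrt(lambda_max(A^T A)). Form the symmetric matrix M = A^T A =
[[29, -3, 29],
 [-3, 27, -13],
 [29, -13, 33]].
Its characteristic polynomial (trace, sum of principal 2x2 minors, determinant of M give the coefficients) is
  p(λ) = det(λ I - M) = λ^3 - 89λ^2 + 1612λ - 196.
No integer candidate from the rational root theorem (±divisors of 196) is a root, so the roots are irrational. The cubic discriminant is Δ = 3780077488 > 0, so there are three distinct real roots. p(0) = -196 and p(1) = 1328 have opposite signs, so a root lies in (0, 1); Newton's method refines it to λ ≈ 0.1224. p(25) = 104 and p(26) = -872 have opposite signs, so a root lies in (25, 26); Newton's method refines it to λ ≈ 25.1078. p(63) = -1834 and p(64) = 572 have opposite signs, so a root lies in (63, 64); Newton's method refines it to λ ≈ 63.7698. Check (Vieta): the three roots sum to 89, matching tr M = 89.
So the eigenvalues of A^T A are ≈ 0.1224, 25.1078, 63.7698 (all ≥ 0, as they must be for A^T A). The largest is λ_max ≈ 63.7698, hence ||A||_2 = sqrt(λ_max) ≈ 7.9856.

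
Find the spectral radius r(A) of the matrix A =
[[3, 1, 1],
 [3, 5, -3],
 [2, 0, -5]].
r(A) ≈ 5.9013

The eigenvalues of A are the roots of its characteristic polynomial. With M = A (coefficients from the trace, the sum of principal 2x2 minors, and det A):
  p(λ) = det(λ I - M) = λ^3 - 3λ^2 - 30λ + 76.
No integer candidate from the rational root theorem (±divisors of 76) is a root, so the roots are irrational. The cubic discriminant is Δ = 91476 > 0, so there are three distinct real roots. p(-6) = -68 and p(-5) = 26 have opposite signs, so a root lies in (-6, -5); Newton's method refines it to λ ≈ -5.3214. p(2) = 12 and p(3) = -14 have opposite signs, so a root lies in (2, 3); Newton's method refines it to λ ≈ 2.4201. p(5) = -24 and p(6) = 4 have opposite signs, so a root lies in (5, 6); Newton's method refines it to λ ≈ 5.9013. Check (Vieta): the three roots sum to 3, matching tr M = 3.
Thus the eigenvalues (to 4 decimals) are -5.3214 (modulus 5.3214); 2.4201 (modulus 2.4201); 5.9013 (modulus 5.9013). The spectral radius is the largest modulus: r(A) ≈ 5.9013. (Cross-check: r(A) ≤ ||A||_2 ≈ 7.7464; equality holds whenever A is normal, though it can also hold for some non-normal A.)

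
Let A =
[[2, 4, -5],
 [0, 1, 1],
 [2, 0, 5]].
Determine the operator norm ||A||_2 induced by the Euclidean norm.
||A||_2 ≈ 7.7269 (= sqrt(largest eigenvalue of A^T A))

||A||_2 = sigma_max(A) = sqrt(lambda_max(A^T A)). Form the symmetric matrix M = A^T A =
[[8, 8, 0],
 [8, 17, -19],
 [0, -19, 51]].
Its characteristic polynomial (trace, sum of principal 2x2 minors, determinant of M give the coefficients) is
  p(λ) = det(λ I - M) = λ^3 - 76λ^2 + 986λ - 784.
No integer candidate from the rational root theorem (±divisors of 784) is a root, so the roots are irrational. The cubic discriminant is Δ = 1445335456 > 0, so there are three distinct real roots. p(0) = -784 and p(1) = 127 have opposite signs, so a root lies in (0, 1); Newton's method refines it to λ ≈ 0.8502. p(15) = 281 and p(16) = -368 have opposite signs, so a root lies in (15, 16); Newton's method refines it to λ ≈ 15.4442. p(59) = -1787 and p(60) = 776 have opposite signs, so a root lies in (59, 60); Newton's method refines it to λ ≈ 59.7056. Check (Vieta): the three roots sum to 76, matching tr M = 76.
So the eigenvalues of A^T A are ≈ 0.8502, 15.4442, 59.7056 (all ≥ 0, as they must be for A^T A). The largest is λ_max ≈ 59.7056, hence ||A||_2 = sqrt(λ_max) ≈ 7.7269.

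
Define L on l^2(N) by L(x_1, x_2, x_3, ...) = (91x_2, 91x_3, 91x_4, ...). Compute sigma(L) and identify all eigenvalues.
sigma(L) = closed disk {z in C : |z| ≤ 91}; sigma_p(L) = open disk {z in C : |z| < 91}

Note L = 91·V where V is the unit left shift (V x)_k = x_{k+1}; so sigma(L) = 91·sigma(V) and ||L|| = 91||V||. ||L x||^2 = 8281sum_{k≥2} |x_k|^2 ≤ 8281||x||^2, with equality on {x : x_1 = 0}, so ||L|| = 91. For any lambda with |lambda| < 91, set r = lambda/91 (|r| < 1); the vector x = (1, r, r^2, ...) is in l^2 and satisfies L x = 91(r, r^2, ...) = lambda x, so lambda is an eigenvalue. On the boundary |lambda| = 91 the geometric series diverges, so no l^2 eigenvector exists, but these lambda lie in the approximate point spectrum. Hence sigma(L) is the closed disk of radius 91 and sigma_p(L) is the open disk.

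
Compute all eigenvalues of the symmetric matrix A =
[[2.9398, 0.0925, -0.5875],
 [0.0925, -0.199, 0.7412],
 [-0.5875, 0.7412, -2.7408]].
sigma(A) ≈ {-3, 0, 3}

A is real symmetric, so its spectrum consists of real eigenvalues. Expanding the characteristic polynomial of the displayed matrix gives
  det(λ I - A) = p(λ) = λ^3 + (0)λ^2 + (-9)λ + (0).
Solving p(λ) = 0 yields eigenvalues ≈ -3, 0, 3. (A is shown rounded to 4 decimals, so these recover the underlying integer eigenvalues to within that precision.)
Verification: the trace of A = 0 equals the sum of eigenvalues 0, and det(A) ≈ -0.0001 matches the eigenvalue product 0.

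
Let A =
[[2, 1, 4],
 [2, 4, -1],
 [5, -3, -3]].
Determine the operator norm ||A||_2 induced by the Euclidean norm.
||A||_2 ≈ 6.6396 (= sqrt(largest eigenvalue of A^T A))

||A||_2 = sigma_max(A) = sqrt(lambda_max(A^T A)). Form the symmetric matrix M = A^T A =
[[33, -5, -9],
 [-5, 26, 9],
 [-9, 9, 26]].
Its characteristic polynomial (trace, sum of principal 2x2 minors, determinant of M give the coefficients) is
  p(λ) = det(λ I - M) = λ^3 - 85λ^2 + 2205λ - 17689.
No integer candidate from the rational root theorem (±divisors of 17689) is a root, so the roots are irrational. The cubic discriminant is Δ = 20217008 > 0, so there are three distinct real roots. p(16) = -73 and p(17) = 144 have opposite signs, so a root lies in (16, 17); Newton's method refines it to λ ≈ 16.3017. p(24) = 95 and p(25) = -64 have opposite signs, so a root lies in (24, 25); Newton's method refines it to λ ≈ 24.6144. p(44) = -45 and p(45) = 536 have opposite signs, so a root lies in (44, 45); Newton's method refines it to λ ≈ 44.0838. Check (Vieta): the three roots sum to 85, matching tr M = 85.
So the eigenvalues of A^T A are ≈ 16.3017, 24.6144, 44.0838 (all ≥ 0, as they must be for A^T A). The largest is λ_max ≈ 44.0838, hence ||A||_2 = sqrt(λ_max) ≈ 6.6396.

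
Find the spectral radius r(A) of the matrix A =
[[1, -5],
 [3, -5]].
r(A) = sqrt(10) ≈ 3.1623

The eigenvalues of A are the roots of its characteristic polynomial. With M = A (coefficients from the trace and determinant):
  p(λ) = det(λ I - M) = λ^2 + 4λ + 10.
For λ^2 + 4λ + 10 the discriminant is -24. It is negative, so the roots are the complex-conjugate pair λ = -2 ± (sqrt(24)/2) i ≈ -2 ± 2.4495i. For a conjugate pair the product of the roots equals the constant term, so |λ|^2 = 10 and |λ| = sqrt(10) ≈ 3.1623.
Thus the eigenvalues (to 4 decimals) are -2 ± 2.4495i (modulus 3.1623). The spectral radius is the largest modulus: r(A) = sqrt(10) ≈ 3.1623. (Cross-check: r(A) ≤ ||A||_2 ≈ 7.6344; equality holds whenever A is normal, though it can also hold for some non-normal A.)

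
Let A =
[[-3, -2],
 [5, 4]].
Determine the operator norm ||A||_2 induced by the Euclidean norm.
||A||_2 = sqrt((54 + sqrt(2900))/2) ≈ 7.3434 (= sqrt(largest eigenvalue of A^T A))

||A||_2 = sigma_max(A) = sqrt(lambda_max(A^T A)). Form the symmetric matrix M = A^T A =
[[34, 26],
 [26, 20]].
Its characteristic polynomial (trace, determinant of M give the coefficients) is
  p(λ) = det(λ I - M) = λ^2 - 54λ + 4.
For λ^2 - 54λ + 4 the discriminant is 2900. It is nonnegative but not a perfect square, so the roots are real and irrational: λ = (54 ± sqrt(2900))/2 ≈ 53.9258, 0.0742.
So the eigenvalues of A^T A are ≈ 0.0742, 53.9258 (all ≥ 0, as they must be for A^T A). The largest is λ_max = (54 + sqrt(2900))/2 ≈ 53.9258, hence ||A||_2 = sqrt(λ_max) = sqrt((54 + sqrt(2900))/2) ≈ 7.3434.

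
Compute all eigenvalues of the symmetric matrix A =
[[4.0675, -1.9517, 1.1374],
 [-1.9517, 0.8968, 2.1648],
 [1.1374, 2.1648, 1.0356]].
sigma(A) ≈ {-2, 3, 5}

A is real symmetric, so its spectrum consists of real eigenvalues. Expanding the characteristic polynomial of the displayed matrix gives
  det(λ I - A) = p(λ) = λ^3 + (-6)λ^2 + (-1)λ + (30).
Solving p(λ) = 0 yields eigenvalues ≈ -2, 3, 5. (A is shown rounded to 4 decimals, so these recover the underlying integer eigenvalues to within that precision.)
Verification: the trace of A = 6 equals the sum of eigenvalues 6, and det(A) ≈ -30.0002 matches the eigenvalue product -30.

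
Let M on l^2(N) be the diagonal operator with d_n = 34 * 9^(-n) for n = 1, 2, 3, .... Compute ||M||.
||M|| = 34/9 (attained at n = 1)

For M diagonal, ||M|| = sup_n |d_n|. The sequence d_n = 34 * 9^(-n) is positive and strictly decreasing (ratio 9^(-1) < 1), so the supremum is d_1 = 34/9. Hence ||M|| = 34/9.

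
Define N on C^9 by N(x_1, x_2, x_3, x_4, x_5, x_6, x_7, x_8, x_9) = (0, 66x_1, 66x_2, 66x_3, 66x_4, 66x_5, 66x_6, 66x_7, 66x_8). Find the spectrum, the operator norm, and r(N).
sigma(N) = {0}; ||N|| = 66; r(N) = 0. (N is nilpotent with N^9 = 0.)

On C^9, N is a strictly lower-triangular matrix with 66 on the subdiagonal and zeros elsewhere, so its characteristic polynomial is lambda^9 and every eigenvalue is 0: sigma(N) = {0}. For the operator norm, N e_i = 66e_{i+1} for i = 1, ..., 8 and N e_9 = 0, so the singular values of N are 66 (with multiplicity 8) and 0; hence ||N|| = 66. The spectral radius r(N) = max|lambda| = 0. Note ||N|| > r(N) — characteristic of non-normal nilpotent operators. Indeed N^9 = 0.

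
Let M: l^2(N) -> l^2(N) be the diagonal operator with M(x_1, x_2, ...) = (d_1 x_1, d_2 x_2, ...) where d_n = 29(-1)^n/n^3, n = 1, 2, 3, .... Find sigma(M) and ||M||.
sigma(M) = {29(-1)^n/n^3 : n ≥ 1} ∪ {0}; ||M|| = 29

A bounded diagonal operator on l^2 with diagonal entries d_n has spectrum equal to the closure of {d_n : n ≥ 1}: every d_n is an eigenvalue (with eigenvector e_n), so {d_n} ⊂ sigma(M); the spectrum is closed, so its closure is too; and for lambda not in the closure, (M - lambda I) has bounded inverse (the diagonal entries 1/(d_n - lambda) are bounded). For our sequence d_n = 29(-1)^n/n^3, n = 1, 2, 3, ...:
  - {d_n} = {29(-1)^n/n^3 : n ≥ 1}; the only limit point is 0
  - closure = {29(-1)^n/n^3 : n ≥ 1} ∪ {0}
For the norm: a diagonal operator has ||M|| = sup_n |d_n|. Here |d_n| = 29/n^3 is decreasing, so sup_n |d_n| = |d_1| = 29. So ||M|| = 29.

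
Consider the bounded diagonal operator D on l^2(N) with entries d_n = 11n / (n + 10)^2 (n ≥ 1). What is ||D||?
||D|| = 11/40 (attained at n = 10)

For D diagonal, ||D|| = sup_n |d_n|. Treat f(x) = 11x / (x + 10)^2 for real x > 0. By the quotient rule, f'(x) = 11(10 - x)/(x + 10)^3, which is positive for x < 10 and negative for x > 10. So f has a unique maximum at x = 10, and since 10 is a positive integer, the supremum over n ≥ 1 is attained at n = 10: d_10 = 11·10/(10 + 10)^2 = 11·10/400 = 11/40. Hence ||D|| = 11/40.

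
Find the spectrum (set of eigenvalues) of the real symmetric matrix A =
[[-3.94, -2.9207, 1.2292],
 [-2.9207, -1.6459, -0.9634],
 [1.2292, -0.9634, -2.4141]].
sigma(A) ≈ {-6, -3, 1}

A is real symmetric, so its spectrum consists of real eigenvalues. Expanding the characteristic polynomial of the displayed matrix gives
  det(λ I - A) = p(λ) = λ^3 + (8)λ^2 + (9)λ + (-18).
Solving p(λ) = 0 yields eigenvalues ≈ -6, -3, 1. (A is shown rounded to 4 decimals, so these recover the underlying integer eigenvalues to within that precision.)
Verification: the trace of A = -8 equals the sum of eigenvalues -8, and det(A) ≈ 17.9996 matches the eigenvalue product 18.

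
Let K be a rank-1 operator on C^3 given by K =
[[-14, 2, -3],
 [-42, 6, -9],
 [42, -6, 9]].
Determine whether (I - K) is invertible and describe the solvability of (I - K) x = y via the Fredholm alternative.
(I - K) is singular (det(I - K) = 0, i.e. 1 ∈ sigma(K)). (I - K) x = y is solvable iff y ⊥ ker((I - K)^*) = span{(-14, 2, -3)}, i.e. iff -14y_1 + 2y_2 - 3y_3 = 0. When solvable, the solutions are x = y + c·(1, 3, -3), c arbitrary (ker(I - K) = span{(1, 3, -3)}, dimension 1).

K has rank 1, so it is an outer product K = u v^T: every row of K is a multiple of one row vector. Reading off the entries, u = (1, 3, -3) and v = (-14, 2, -3) (row i of K equals u_i·v^T). A rank-one matrix u v^T satisfies K u = u (v·u) and kills the (2)-dimensional subspace v^⊥, so its characteristic polynomial is lambda^2 (lambda - v·u) with v·u = tr K = 1. Hence the eigenvalues of I - K are 1 (multiplicity 2) and 1 - (1) = 0, so det(I - K) = 0. (Direct check: I - K =
[[15, -2, 3],
 [42, -5, 9],
 [-42, 6, -8]]
has determinant 0.) So 1 is an eigenvalue of K and (I - K) is not invertible. The finite-dimensional Fredholm alternative says: either (I - K) is invertible, or ker(I - K) ≠ {0} and then range(I - K) = ker((I - K)^*)^⊥, with dim ker(I - K) = dim ker((I - K)^*). We are in the second case, so we need both kernels. Kernel of I - K: (I - K) u = u - u (v·u) = u - u = 0, so ker(I - K) = span{u} = span{(1, 3, -3)} (it is exactly 1-dimensional because rank(I - K) = 2). Kernel of the adjoint: K is real, so (I - K)^* = I - K^T = I - v u^T, and (I - v u^T) v = v - v (u·v) = 0; hence ker((I - K)^*) = span{v} = span{(-14, 2, -3)}. Therefore (I - K) x = y is solvable iff <y, v> = 0, i.e. iff -14y_1 + 2y_2 - 3y_3 = 0. When this holds, K y = u (v·y) = 0, so (I - K) y = y and x = y is a particular solution; the full solution set is the line x = y + c·u = y + c·(1, 3, -3), c ∈ C.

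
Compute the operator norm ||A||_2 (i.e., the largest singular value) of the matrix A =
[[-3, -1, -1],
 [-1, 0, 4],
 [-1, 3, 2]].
||A||_2 ≈ 4.9928 (= sqrt(largest eigenvalue of A^T A))

||A||_2 = sigma_max(A) = sqrt(lambda_max(A^T A)). Form the symmetric matrix M = A^T A =
[[11, 0, -3],
 [0, 10, 7],
 [-3, 7, 21]].
Its characteristic polynomial (trace, sum of principal 2x2 minors, determinant of M give the coefficients) is
  p(λ) = det(λ I - M) = λ^3 - 42λ^2 + 493λ - 1681.
No integer candidate from the rational root theorem (±divisors of 1681) is a root, so the roots are irrational. The cubic discriminant is Δ = 1504697 > 0, so there are three distinct real roots. p(6) = -19 and p(7) = 55 have opposite signs, so a root lies in (6, 7); Newton's method refines it to λ ≈ 6.2063. p(10) = 49 and p(11) = -9 have opposite signs, so a root lies in (10, 11); Newton's method refines it to λ ≈ 10.8652. p(24) = -217 and p(25) = 19 have opposite signs, so a root lies in (24, 25); Newton's method refines it to λ ≈ 24.9285. Check (Vieta): the three roots sum to 42, matching tr M = 42.
So the eigenvalues of A^T A are ≈ 6.2063, 10.8652, 24.9285 (all ≥ 0, as they must be for A^T A). The largest is λ_max ≈ 24.9285, hence ||A||_2 = sqrt(λ_max) ≈ 4.9928.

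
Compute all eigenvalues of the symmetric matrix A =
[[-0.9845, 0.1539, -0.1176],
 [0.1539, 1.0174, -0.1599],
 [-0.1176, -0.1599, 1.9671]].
sigma(A) ≈ {-1, 1, 2}

A is real symmetric, so its spectrum consists of real eigenvalues. Expanding the characteristic polynomial of the displayed matrix gives
  det(λ I - A) = p(λ) = λ^3 + (-2)λ^2 + (-1)λ + (2).
Solving p(λ) = 0 yields eigenvalues ≈ -1, 1, 2. (A is shown rounded to 4 decimals, so these recover the underlying integer eigenvalues to within that precision.)
Verification: the trace of A = 2 equals the sum of eigenvalues 2, and det(A) ≈ -2.0000 matches the eigenvalue product -2.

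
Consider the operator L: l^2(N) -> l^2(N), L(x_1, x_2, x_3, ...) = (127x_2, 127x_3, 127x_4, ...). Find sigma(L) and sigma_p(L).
sigma(L) = closed disk {z in C : |z| ≤ 127}; sigma_p(L) = open disk {z in C : |z| < 127}

Note L = 127·V where V is the unit left shift (V x)_k = x_{k+1}; so sigma(L) = 127·sigma(V) and ||L|| = 127||V||. ||L x||^2 = 16129sum_{k≥2} |x_k|^2 ≤ 16129||x||^2, with equality on {x : x_1 = 0}, so ||L|| = 127. For any lambda with |lambda| < 127, set r = lambda/127 (|r| < 1); the vector x = (1, r, r^2, ...) is in l^2 and satisfies L x = 127(r, r^2, ...) = lambda x, so lambda is an eigenvalue. On the boundary |lambda| = 127 the geometric series diverges, so no l^2 eigenvector exists, but these lambda lie in the approximate point spectrum. Hence sigma(L) is the closed disk of radius 127 and sigma_p(L) is the open disk.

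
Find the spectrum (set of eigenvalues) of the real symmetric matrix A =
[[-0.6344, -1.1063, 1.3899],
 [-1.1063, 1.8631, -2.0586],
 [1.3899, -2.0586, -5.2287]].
sigma(A) ≈ {-6, -1, 3}

A is real symmetric, so its spectrum consists of real eigenvalues. Expanding the characteristic polynomial of the displayed matrix gives
  det(λ I - A) = p(λ) = λ^3 + (4)λ^2 + (-15)λ + (-18).
Solving p(λ) = 0 yields eigenvalues ≈ -6, -1, 3. (A is shown rounded to 4 decimals, so these recover the underlying integer eigenvalues to within that precision.)
Verification: the trace of A = -4 equals the sum of eigenvalues -4, and det(A) ≈ 17.9996 matches the eigenvalue product 18.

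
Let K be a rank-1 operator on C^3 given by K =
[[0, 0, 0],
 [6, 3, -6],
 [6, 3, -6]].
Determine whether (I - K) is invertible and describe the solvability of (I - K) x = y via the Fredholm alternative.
(I - K) is invertible (det(I - K) = 4 ≠ 0), so for every y in C^3 the equation (I - K) x = y has a unique solution.

K has rank 1, so it is an outer product K = u v^T: every row of K is a multiple of one row vector. Reading off the entries, u = (0, -3, -3) and v = (-2, -1, 2) (row i of K equals u_i·v^T). A rank-one matrix u v^T satisfies K u = u (v·u) and kills the (2)-dimensional subspace v^⊥, so its characteristic polynomial is lambda^2 (lambda - v·u) with v·u = tr K = -3. Hence the eigenvalues of I - K are 1 (multiplicity 2) and 1 - (-3) = 4, so det(I - K) = 4. (Direct check: I - K =
[[1, 0, 0],
 [-6, -2, 6],
 [-6, -3, 7]]
has determinant 4.) The finite-dimensional Fredholm alternative says: either (I - K) is invertible, or ker(I - K) ≠ {0} and then range(I - K) = ker((I - K)^*)^⊥, with dim ker(I - K) = dim ker((I - K)^*). Since det(I - K) ≠ 0, 1 is not an eigenvalue of K and ker(I - K) = {0}, so we are in the first case: for every y there is a unique x = (I - K)^(-1) y. Explicitly, by the Sherman–Morrison formula, (I - u v^T)^(-1) = I + u v^T/(1 - v·u), i.e. (I - K)^(-1) = I + K/(4).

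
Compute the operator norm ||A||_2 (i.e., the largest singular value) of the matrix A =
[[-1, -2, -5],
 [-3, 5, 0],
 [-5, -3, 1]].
||A||_2 ≈ 6.4586 (= sqrt(largest eigenvalue of A^T A))

||A||_2 = sigma_max(A) = sqrt(lambda_max(A^T A)). Form the symmetric matrix M = A^T A =
[[35, 2, 0],
 [2, 38, 7],
 [0, 7, 26]].
Its characteristic polynomial (trace, sum of principal 2x2 minors, determinant of M give the coefficients) is
  p(λ) = det(λ I - M) = λ^3 - 99λ^2 + 3175λ - 32761.
No integer candidate from the rational root theorem (±divisors of 32761) is a root, so the roots are irrational. The cubic discriminant is Δ = 2585552 > 0, so there are three distinct real roots. p(22) = -179 and p(23) = 60 have opposite signs, so a root lies in (22, 23); Newton's method refines it to λ ≈ 22.7227. p(34) = 49 and p(35) = -36 have opposite signs, so a root lies in (34, 35); Newton's method refines it to λ ≈ 34.5633. p(41) = -84 and p(42) = 41 have opposite signs, so a root lies in (41, 42); Newton's method refines it to λ ≈ 41.714. Check (Vieta): the three roots sum to 99, matching tr M = 99.
So the eigenvalues of A^T A are ≈ 22.7227, 34.5633, 41.714 (all ≥ 0, as they must be for A^T A). The largest is λ_max ≈ 41.714, hence ||A||_2 = sqrt(λ_max) ≈ 6.4586.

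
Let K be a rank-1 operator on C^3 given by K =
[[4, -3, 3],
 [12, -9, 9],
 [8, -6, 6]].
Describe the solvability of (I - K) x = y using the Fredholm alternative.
(I - K) is singular (det(I - K) = 0, i.e. 1 ∈ sigma(K)). (I - K) x = y is solvable iff y ⊥ ker((I - K)^*) = span{(4, -3, 3)}, i.e. iff 4y_1 - 3y_2 + 3y_3 = 0. When solvable, the solutions are x = y + c·(1, 3, 2), c arbitrary (ker(I - K) = span{(1, 3, 2)}, dimension 1).

K has rank 1, so it is an outer product K = u v^T: every row of K is a multiple of one row vector. Reading off the entries, u = (1, 3, 2) and v = (4, -3, 3) (row i of K equals u_i·v^T). A rank-one matrix u v^T satisfies K u = u (v·u) and kills the (2)-dimensional subspace v^⊥, so its characteristic polynomial is lambda^2 (lambda - v·u) with v·u = tr K = 1. Hence the eigenvalues of I - K are 1 (multiplicity 2) and 1 - (1) = 0, so det(I - K) = 0. (Direct check: I - K =
[[-3, 3, -3],
 [-12, 10, -9],
 [-8, 6, -5]]
has determinant 0.) So 1 is an eigenvalue of K and (I - K) is not invertible. The finite-dimensional Fredholm alternative says: either (I - K) is invertible, or ker(I - K) ≠ {0} and then range(I - K) = ker((I - K)^*)^⊥, with dim ker(I - K) = dim ker((I - K)^*). We are in the second case, so we need both kernels. Kernel of I - K: (I - K) u = u - u (v·u) = u - u = 0, so ker(I - K) = span{u} = span{(1, 3, 2)} (it is exactly 1-dimensional because rank(I - K) = 2). Kernel of the adjoint: K is real, so (I - K)^* = I - K^T = I - v u^T, and (I - v u^T) v = v - v (u·v) = 0; hence ker((I - K)^*) = span{v} = span{(4, -3, 3)}. Therefore (I - K) x = y is solvable iff <y, v> = 0, i.e. iff 4y_1 - 3y_2 + 3y_3 = 0. When this holds, K y = u (v·y) = 0, so (I - K) y = y and x = y is a particular solution; the full solution set is the line x = y + c·u = y + c·(1, 3, 2), c ∈ C.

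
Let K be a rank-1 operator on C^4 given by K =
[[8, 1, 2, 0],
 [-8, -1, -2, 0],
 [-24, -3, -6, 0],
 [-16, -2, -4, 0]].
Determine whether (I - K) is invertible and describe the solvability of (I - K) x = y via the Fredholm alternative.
(I - K) is singular (det(I - K) = 0, i.e. 1 ∈ sigma(K)). (I - K) x = y is solvable iff y ⊥ ker((I - K)^*) = span{(8, 1, 2, 0)}, i.e. iff 8y_1 + y_2 + 2y_3 = 0. When solvable, the solutions are x = y + c·(1, -1, -3, -2), c arbitrary (ker(I - K) = span{(1, -1, -3, -2)}, dimension 1).

K has rank 1, so it is an outer product K = u v^T: every row of K is a multiple of one row vector. Reading off the entries, u = (1, -1, -3, -2) and v = (8, 1, 2, 0) (row i of K equals u_i·v^T). A rank-one matrix u v^T satisfies K u = u (v·u) and kills the (3)-dimensional subspace v^⊥, so its characteristic polynomial is lambda^3 (lambda - v·u) with v·u = tr K = 1. Hence the eigenvalues of I - K are 1 (multiplicity 3) and 1 - (1) = 0, so det(I - K) = 0. (Direct check: I - K =
[[-7, -1, -2, 0],
 [8, 2, 2, 0],
 [24, 3, 7, 0],
 [16, 2, 4, 1]]
has determinant 0.) So 1 is an eigenvalue of K and (I - K) is not invertible. The finite-dimensional Fredholm alternative says: either (I - K) is invertible, or ker(I - K) ≠ {0} and then range(I - K) = ker((I - K)^*)^⊥, with dim ker(I - K) = dim ker((I - K)^*). We are in the second case, so we need both kernels. Kernel of I - K: (I - K) u = u - u (v·u) = u - u = 0, so ker(I - K) = span{u} = span{(1, -1, -3, -2)} (it is exactly 1-dimensional because rank(I - K) = 3). Kernel of the adjoint: K is real, so (I - K)^* = I - K^T = I - v u^T, and (I - v u^T) v = v - v (u·v) = 0; hence ker((I - K)^*) = span{v} = span{(8, 1, 2, 0)}. Therefore (I - K) x = y is solvable iff <y, v> = 0, i.e. iff 8y_1 + y_2 + 2y_3 = 0. When this holds, K y = u (v·y) = 0, so (I - K) y = y and x = y is a particular solution; the full solution set is the line x = y + c·u = y + c·(1, -1, -3, -2), c ∈ C.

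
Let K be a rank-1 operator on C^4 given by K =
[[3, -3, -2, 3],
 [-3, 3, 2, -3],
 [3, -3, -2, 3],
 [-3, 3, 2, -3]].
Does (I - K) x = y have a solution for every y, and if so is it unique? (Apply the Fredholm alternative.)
(I - K) is singular (det(I - K) = 0, i.e. 1 ∈ sigma(K)). (I - K) x = y is solvable iff y ⊥ ker((I - K)^*) = span{(3, -3, -2, 3)}, i.e. iff 3y_1 - 3y_2 - 2y_3 + 3y_4 = 0. When solvable, the solutions are x = y + c·(1, -1, 1, -1), c arbitrary (ker(I - K) = span{(1, -1, 1, -1)}, dimension 1).

K has rank 1, so it is an outer product K = u v^T: every row of K is a multiple of one row vector. Reading off the entries, u = (1, -1, 1, -1) and v = (3, -3, -2, 3) (row i of K equals u_i·v^T). A rank-one matrix u v^T satisfies K u = u (v·u) and kills the (3)-dimensional subspace v^⊥, so its characteristic polynomial is lambda^3 (lambda - v·u) with v·u = tr K = 1. Hence the eigenvalues of I - K are 1 (multiplicity 3) and 1 - (1) = 0, so det(I - K) = 0. (Direct check: I - K =
[[-2, 3, 2, -3],
 [3, -2, -2, 3],
 [-3, 3, 3, -3],
 [3, -3, -2, 4]]
has determinant 0.) So 1 is an eigenvalue of K and (I - K) is not invertible. The finite-dimensional Fredholm alternative says: either (I - K) is invertible, or ker(I - K) ≠ {0} and then range(I - K) = ker((I - K)^*)^⊥, with dim ker(I - K) = dim ker((I - K)^*). We are in the second case, so we need both kernels. Kernel of I - K: (I - K) u = u - u (v·u) = u - u = 0, so ker(I - K) = span{u} = span{(1, -1, 1, -1)} (it is exactly 1-dimensional because rank(I - K) = 3). Kernel of the adjoint: K is real, so (I - K)^* = I - K^T = I - v u^T, and (I - v u^T) v = v - v (u·v) = 0; hence ker((I - K)^*) = span{v} = span{(3, -3, -2, 3)}. Therefore (I - K) x = y is solvable iff <y, v> = 0, i.e. iff 3y_1 - 3y_2 - 2y_3 + 3y_4 = 0. When this holds, K y = u (v·y) = 0, so (I - K) y = y and x = y is a particular solution; the full solution set is the line x = y + c·u = y + c·(1, -1, 1, -1), c ∈ C.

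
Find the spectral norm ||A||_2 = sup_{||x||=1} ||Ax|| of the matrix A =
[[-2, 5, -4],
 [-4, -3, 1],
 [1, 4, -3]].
||A||_2 ≈ 8.68 (= sqrt(largest eigenvalue of A^T A))

||A||_2 = sigma_max(A) = sqrt(lambda_max(A^T A)). Form the symmetric matrix M = A^T A =
[[21, 6, 1],
 [6, 50, -35],
 [1, -35, 26]].
Its characteristic polynomial (trace, sum of principal 2x2 minors, determinant of M give the coefficients) is
  p(λ) = det(λ I - M) = λ^3 - 97λ^2 + 1634λ - 169.
No integer candidate from the rational root theorem (±divisors of 169) is a root, so the roots are irrational. The cubic discriminant is Δ = 7535196409 > 0, so there are three distinct real roots. p(0) = -169 and p(1) = 1369 have opposite signs, so a root lies in (0, 1); Newton's method refines it to λ ≈ 0.1041. p(21) = 629 and p(22) = -521 have opposite signs, so a root lies in (21, 22); Newton's method refines it to λ ≈ 21.5539. p(75) = -1369 and p(76) = 2719 have opposite signs, so a root lies in (75, 76); Newton's method refines it to λ ≈ 75.342. Check (Vieta): the three roots sum to 97, matching tr M = 97.
So the eigenvalues of A^T A are ≈ 0.1041, 21.5539, 75.342 (all ≥ 0, as they must be for A^T A). The largest is λ_max ≈ 75.342, hence ||A||_2 = sqrt(λ_max) ≈ 8.68.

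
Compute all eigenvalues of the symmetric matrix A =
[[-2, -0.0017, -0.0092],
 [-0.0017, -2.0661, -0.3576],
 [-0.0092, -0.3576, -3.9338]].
sigma(A) ≈ {-4, -2} (-2 with multiplicity 2)

A is real symmetric, so its spectrum consists of real eigenvalues. Expanding the characteristic polynomial of the displayed matrix gives
  det(λ I - A) = p(λ) = λ^3 + (8)λ^2 + (20)λ + (16).
Solving p(λ) = 0 yields eigenvalues ≈ -4, -2, -2. (A is shown rounded to 4 decimals, so these recover the underlying integer eigenvalues to within that precision.)
Verification: the trace of A = -8 equals the sum of eigenvalues -8, and det(A) ≈ -15.9993 matches the eigenvalue product -16.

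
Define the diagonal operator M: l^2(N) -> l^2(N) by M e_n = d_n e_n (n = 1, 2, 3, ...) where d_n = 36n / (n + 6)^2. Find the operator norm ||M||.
||M|| = 3/2 (attained at n = 6)

For M diagonal, ||M|| = sup_n |d_n|. Treat f(x) = 36x / (x + 6)^2 for real x > 0. By the quotient rule, f'(x) = 36(6 - x)/(x + 6)^3, which is positive for x < 6 and negative for x > 6. So f has a unique maximum at x = 6, and since 6 is a positive integer, the supremum over n ≥ 1 is attained at n = 6: d_6 = 36·6/(6 + 6)^2 = 36·6/144 = 3/2. Hence ||M|| = 3/2.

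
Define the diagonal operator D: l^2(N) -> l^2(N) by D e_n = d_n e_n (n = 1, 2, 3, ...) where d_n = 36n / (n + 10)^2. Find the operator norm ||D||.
||D|| = 9/10 (attained at n = 10)

For D diagonal, ||D|| = sup_n |d_n|. Treat f(x) = 36x / (x + 10)^2 for real x > 0. By the quotient rule, f'(x) = 36(10 - x)/(x + 10)^3, which is positive for x < 10 and negative for x > 10. So f has a unique maximum at x = 10, and since 10 is a positive integer, the supremum over n ≥ 1 is attained at n = 10: d_10 = 36·10/(10 + 10)^2 = 36·10/400 = 9/10. Hence ||D|| = 9/10.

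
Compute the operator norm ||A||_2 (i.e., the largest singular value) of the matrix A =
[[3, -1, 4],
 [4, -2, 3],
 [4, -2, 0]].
||A||_2 ≈ 8.1375 (= sqrt(largest eigenvalue of A^T A))

||A||_2 = sigma_max(A) = sqrt(lambda_max(A^T A)). Form the symmetric matrix M = A^T A =
[[41, -19, 24],
 [-19, 9, -10],
 [24, -10, 25]].
Its characteristic polynomial (trace, sum of principal 2x2 minors, determinant of M give the coefficients) is
  p(λ) = det(λ I - M) = λ^3 - 75λ^2 + 582λ - 36.
No integer candidate from the rational root theorem (±divisors of 36) is a root, so the roots are irrational. The cubic discriminant is Δ = 1084273236 > 0, so there are three distinct real roots. p(0) = -36 and p(1) = 472 have opposite signs, so a root lies in (0, 1); Newton's method refines it to λ ≈ 0.0624. p(8) = 332 and p(9) = -144 have opposite signs, so a root lies in (8, 9); Newton's method refines it to λ ≈ 8.7184. p(66) = -828 and p(67) = 3046 have opposite signs, so a root lies in (66, 67); Newton's method refines it to λ ≈ 66.2192. Check (Vieta): the three roots sum to 75, matching tr M = 75.
So the eigenvalues of A^T A are ≈ 0.0624, 8.7184, 66.2192 (all ≥ 0, as they must be for A^T A). The largest is λ_max ≈ 66.2192, hence ||A||_2 = sqrt(λ_max) ≈ 8.1375.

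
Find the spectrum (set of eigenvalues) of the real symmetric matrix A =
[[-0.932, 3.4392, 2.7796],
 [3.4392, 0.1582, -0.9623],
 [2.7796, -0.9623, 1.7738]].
sigma(A) ≈ {-5, 2, 4}

A is real symmetric, so its spectrum consists of real eigenvalues. Expanding the characteristic polynomial of the displayed matrix gives
  det(λ I - A) = p(λ) = λ^3 + (-1)λ^2 + (-22)λ + (40).
Solving p(λ) = 0 yields eigenvalues ≈ -5, 2, 4. (A is shown rounded to 4 decimals, so these recover the underlying integer eigenvalues to within that precision.)
Verification: the trace of A = 1 equals the sum of eigenvalues 1, and det(A) ≈ -39.9998 matches the eigenvalue product -40.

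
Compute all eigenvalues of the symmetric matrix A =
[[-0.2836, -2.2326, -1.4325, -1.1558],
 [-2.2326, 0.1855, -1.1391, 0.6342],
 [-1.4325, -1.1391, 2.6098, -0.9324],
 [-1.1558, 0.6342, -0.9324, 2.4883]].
sigma(A) ≈ {-3, 1, 3, 4}

A is real symmetric, so its spectrum consists of real eigenvalues. Expanding the characteristic polynomial of the displayed matrix gives
  det(λ I - A) = p(λ) = λ^4 + (-5)λ^3 + (-5)λ^2 + (45.0022)λ + (-36.0033).
Solving p(λ) = 0 yields eigenvalues ≈ -3, 1, 3, 4. (A is shown rounded to 4 decimals, so these recover the underlying integer eigenvalues to within that precision.)
Verification: the trace of A = 5 equals the sum of eigenvalues 5, and det(A) ≈ -36.0033 matches the eigenvalue product -36.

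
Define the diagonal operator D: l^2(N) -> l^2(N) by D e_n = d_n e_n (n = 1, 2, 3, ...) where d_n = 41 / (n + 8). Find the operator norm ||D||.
||D|| = 41/9 (attained at n = 1)

For D diagonal, ||D|| = sup_n |d_n| = sup_n 41/(n + 8). This is positive and strictly decreasing in n, so the supremum is attained at n = 1: d_1 = 41/(1 + 8) = 41/9. Hence ||D|| = 41/9.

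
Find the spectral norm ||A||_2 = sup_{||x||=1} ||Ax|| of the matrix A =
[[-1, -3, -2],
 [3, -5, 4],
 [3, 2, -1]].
||A||_2 ≈ 7.1656 (= sqrt(largest eigenvalue of A^T A))

||A||_2 = sigma_max(A) = sqrt(lambda_max(A^T A)). Form the symmetric matrix M = A^T A =
[[19, -6, 11],
 [-6, 38, -16],
 [11, -16, 21]].
Its characteristic polynomial (trace, sum of principal 2x2 minors, determinant of M give the coefficients) is
  p(λ) = det(λ I - M) = λ^3 - 78λ^2 + 1506λ - 7056.
No integer candidate from the rational root theorem (±divisors of 7056) is a root, so the roots are irrational. The cubic discriminant is Δ = 317449584 > 0, so there are three distinct real roots. p(6) = -612 and p(7) = 7 have opposite signs, so a root lies in (6, 7); Newton's method refines it to λ ≈ 6.9875. p(19) = 259 and p(20) = -136 have opposite signs, so a root lies in (19, 20); Newton's method refines it to λ ≈ 19.6666. p(51) = -477 and p(52) = 952 have opposite signs, so a root lies in (51, 52); Newton's method refines it to λ ≈ 51.3459. Check (Vieta): the three roots sum to 78, matching tr M = 78.
So the eigenvalues of A^T A are ≈ 6.9875, 19.6666, 51.3459 (all ≥ 0, as they must be for A^T A). The largest is λ_max ≈ 51.3459, hence ||A||_2 = sqrt(λ_max) ≈ 7.1656.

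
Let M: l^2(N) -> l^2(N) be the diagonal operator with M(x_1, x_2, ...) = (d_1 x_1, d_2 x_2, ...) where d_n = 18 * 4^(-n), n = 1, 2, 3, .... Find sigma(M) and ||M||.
sigma(M) = {18 * 4^(-n) : n ≥ 1} ∪ {0}; ||M|| = 9/2

A bounded diagonal operator on l^2 with diagonal entries d_n has spectrum equal to the closure of {d_n : n ≥ 1}: every d_n is an eigenvalue (with eigenvector e_n), so {d_n} ⊂ sigma(M); the spectrum is closed, so its closure is too; and for lambda not in the closure, (M - lambda I) has bounded inverse (the diagonal entries 1/(d_n - lambda) are bounded). For our sequence d_n = 18 * 4^(-n), n = 1, 2, 3, ...:
  - {d_n} = {18 * 4^(-n) : n ≥ 1}; the only limit point is 0
  - closure = {18 * 4^(-n) : n ≥ 1} ∪ {0}
For the norm: a diagonal operator has ||M|| = sup_n |d_n|. Here d_n = 18 * 4^(-n) is positive and decreasing, so sup_n |d_n| = d_1 = 18/4 = 9/2. So ||M|| = 9/2.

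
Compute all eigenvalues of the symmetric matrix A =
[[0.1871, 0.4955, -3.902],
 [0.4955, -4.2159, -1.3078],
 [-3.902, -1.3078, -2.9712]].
sigma(A) ≈ {-6, -4, 3}

A is real symmetric, so its spectrum consists of real eigenvalues. Expanding the characteristic polynomial of the displayed matrix gives
  det(λ I - A) = p(λ) = λ^3 + (7)λ^2 + (-6)λ + (-72).
Solving p(λ) = 0 yields eigenvalues ≈ -6, -4, 3. (A is shown rounded to 4 decimals, so these recover the underlying integer eigenvalues to within that precision.)
Verification: the trace of A = -7 equals the sum of eigenvalues -7, and det(A) ≈ 71.9999 matches the eigenvalue product 72.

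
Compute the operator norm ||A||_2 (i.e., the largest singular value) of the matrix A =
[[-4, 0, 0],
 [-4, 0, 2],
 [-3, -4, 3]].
||A||_2 ≈ 7.455 (= sqrt(largest eigenvalue of A^T A))

||A||_2 = sigma_max(A) = sqrt(lambda_max(A^T A)). Form the symmetric matrix M = A^T A =
[[41, 12, -17],
 [12, 16, -12],
 [-17, -12, 13]].
Its characteristic polynomial (trace, sum of principal 2x2 minors, determinant of M give the coefficients) is
  p(λ) = det(λ I - M) = λ^3 - 70λ^2 + 820λ - 1024.
No integer candidate from the rational root theorem (±divisors of 1024) is a root, so the roots are irrational. The cubic discriminant is Δ = 714045248 > 0, so there are three distinct real roots. p(1) = -273 and p(2) = 344 have opposite signs, so a root lies in (1, 2); Newton's method refines it to λ ≈ 1.4166. p(13) = 3 and p(14) = -520 have opposite signs, so a root lies in (13, 14); Newton's method refines it to λ ≈ 13.0061. p(55) = -1299 and p(56) = 992 have opposite signs, so a root lies in (55, 56); Newton's method refines it to λ ≈ 55.5773. Check (Vieta): the three roots sum to 70, matching tr M = 70.
So the eigenvalues of A^T A are ≈ 1.4166, 13.0061, 55.5773 (all ≥ 0, as they must be for A^T A). The largest is λ_max ≈ 55.5773, hence ||A||_2 = sqrt(λ_max) ≈ 7.455.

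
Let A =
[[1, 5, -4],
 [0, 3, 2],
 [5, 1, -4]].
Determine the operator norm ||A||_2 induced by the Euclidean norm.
||A||_2 ≈ 8.2485 (= sqrt(largest eigenvalue of A^T A))

||A||_2 = sigma_max(A) = sqrt(lambda_max(A^T A)). Form the symmetric matrix M = A^T A =
[[26, 10, -24],
 [10, 35, -18],
 [-24, -18, 36]].
Its characteristic polynomial (trace, sum of principal 2x2 minors, determinant of M give the coefficients) is
  p(λ) = det(λ I - M) = λ^3 - 97λ^2 + 2106λ - 9216.
No integer candidate from the rational root theorem (±divisors of 9216) is a root, so the roots are irrational. The cubic discriminant is Δ = 2318626692 > 0, so there are three distinct real roots. p(5) = -986 and p(6) = 144 have opposite signs, so a root lies in (5, 6); Newton's method refines it to λ ≈ 5.8642. p(23) = 76 and p(24) = -720 have opposite signs, so a root lies in (23, 24); Newton's method refines it to λ ≈ 23.0985. p(68) = -104 and p(69) = 2790 have opposite signs, so a root lies in (68, 69); Newton's method refines it to λ ≈ 68.0373. Check (Vieta): the three roots sum to 97, matching tr M = 97.
So the eigenvalues of A^T A are ≈ 5.8642, 23.0985, 68.0373 (all ≥ 0, as they must be for A^T A). The largest is λ_max ≈ 68.0373, hence ||A||_2 = sqrt(λ_max) ≈ 8.2485.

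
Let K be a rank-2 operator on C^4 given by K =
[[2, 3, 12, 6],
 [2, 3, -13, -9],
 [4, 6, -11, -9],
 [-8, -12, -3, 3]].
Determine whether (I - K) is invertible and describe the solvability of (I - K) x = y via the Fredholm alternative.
(I - K) is invertible (det(I - K) = -126 ≠ 0), so for every y in C^4 the equation (I - K) x = y has a unique solution.

K has rank 2 and factors as K = U V^T = u1 v1^T + u2 v2^T with u1 = (3, -2, -1, -3), v1 = (2, 3, 2, 0), u2 = (-2, 3, 3, -1), v2 = (2, 3, -3, -3) (multiplying out reproduces the displayed K). The nonzero eigenvalues of U V^T coincide with those of the 2 x 2 matrix G = V^T U = [[v1·u1, v1·u2], [v2·u1, v2·u2]] = [[-2, 11], [12, -1]], and by the Sylvester determinant identity det(I_4 - U V^T) = det(I_2 - V^T U) = det([[3, -11], [-12, 2]]) = (3)(2) - (-11)(-12) = -126. (Direct check: I - K =
[[-1, -3, -12, -6],
 [-2, -2, 13, 9],
 [-4, -6, 12, 9],
 [8, 12, 3, -2]]
has determinant -126.) The finite-dimensional Fredholm alternative says: either (I - K) is invertible, or ker(I - K) ≠ {0} and then range(I - K) = ker((I - K)^*)^⊥, with dim ker(I - K) = dim ker((I - K)^*). Since det(I - K) ≠ 0, 1 is not an eigenvalue of K and ker(I - K) = {0}, so we are in the first case: for every y there is a unique x = (I - K)^(-1) y. (Explicitly, by the Woodbury identity, (I - U V^T)^(-1) = I + U (I_2 - G)^(-1) V^T.)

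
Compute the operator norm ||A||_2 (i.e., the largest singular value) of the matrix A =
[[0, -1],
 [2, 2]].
||A||_2 = sqrt((9 + sqrt(65))/2) ≈ 2.9208 (= sqrt(largest eigenvalue of A^T A))

||A||_2 = sigma_max(A) = sqrt(lambda_max(A^T A)). Form the symmetric matrix M = A^T A =
[[4, 4],
 [4, 5]].
Its characteristic polynomial (trace, determinant of M give the coefficients) is
  p(λ) = det(λ I - M) = λ^2 - 9λ + 4.
For λ^2 - 9λ + 4 the discriminant is 65. It is nonnegative but not a perfect square, so the roots are real and irrational: λ = (9 ± sqrt(65))/2 ≈ 8.5311, 0.4689.
So the eigenvalues of A^T A are ≈ 0.4689, 8.5311 (all ≥ 0, as they must be for A^T A). The largest is λ_max = (9 + sqrt(65))/2 ≈ 8.5311, hence ||A||_2 = sqrt(λ_max) = sqrt((9 + sqrt(65))/2) ≈ 2.9208.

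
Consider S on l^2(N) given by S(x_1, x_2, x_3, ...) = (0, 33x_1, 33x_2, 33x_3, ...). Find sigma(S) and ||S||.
sigma(S) = closed disk {z in C : |z| ≤ 33}; ||S|| = 33

Note S = 33·U where U is the unit right shift (U x)_k = x_{k-1} (with x_0 := 0); so ||S|| = 33||U|| and sigma(S) = 33·sigma(U). ||S x||^2 = sum_{k≥1} |33x_k|^2 = 1089||x||^2, so ||S|| = 33 and sigma(S) ⊂ {|z| ≤ 33}. For any |lambda| < 33, the equation (S - lambda I) x = 0 forces x_1 = 0, then 33x_k = lambda x_{k+1} ⇒ x = 0, so S has no eigenvalues. But (S - lambda I) is not surjective for |lambda| < 33: solving (S - lambda I) x = e_1 would require x_n proportional to (lambda/33)^(-n), which is not in l^2. So every |lambda| < 33 lies in the residual spectrum. The boundary |lambda| = 33 is in the approximate point spectrum (the spectrum is closed). Hence sigma(S) is the closed disk of radius 33.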